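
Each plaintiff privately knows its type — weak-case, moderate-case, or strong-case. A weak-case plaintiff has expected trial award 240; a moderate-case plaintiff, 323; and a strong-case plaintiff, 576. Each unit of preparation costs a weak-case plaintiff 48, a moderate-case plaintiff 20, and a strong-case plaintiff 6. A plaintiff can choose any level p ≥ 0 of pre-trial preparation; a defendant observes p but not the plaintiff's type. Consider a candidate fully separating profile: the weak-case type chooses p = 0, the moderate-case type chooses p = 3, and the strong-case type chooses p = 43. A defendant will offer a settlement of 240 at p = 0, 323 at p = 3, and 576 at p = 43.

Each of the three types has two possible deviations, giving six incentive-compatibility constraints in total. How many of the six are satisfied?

Weak-case (own payoff 240): to p=3 gives 323 − 48×3 = 179 → no gain ✓; to p=43 gives 576 − 48×43 = -1488 → no gain ✓.
Moderate-case (own payoff 323 − 20×3 = 263): to p=0 gives 240 → no gain ✓; to p=43 gives 576 − 20×43 = -284 → no gain ✓.
Strong-case (own payoff 576 − 6×43 = 318): to p=0 gives 240 → no gain ✓; to p=3 gives 323 − 6×3 = 305 → no gain ✓.
6 of the 6 constraints hold; this profile is a separating equilibrium.

6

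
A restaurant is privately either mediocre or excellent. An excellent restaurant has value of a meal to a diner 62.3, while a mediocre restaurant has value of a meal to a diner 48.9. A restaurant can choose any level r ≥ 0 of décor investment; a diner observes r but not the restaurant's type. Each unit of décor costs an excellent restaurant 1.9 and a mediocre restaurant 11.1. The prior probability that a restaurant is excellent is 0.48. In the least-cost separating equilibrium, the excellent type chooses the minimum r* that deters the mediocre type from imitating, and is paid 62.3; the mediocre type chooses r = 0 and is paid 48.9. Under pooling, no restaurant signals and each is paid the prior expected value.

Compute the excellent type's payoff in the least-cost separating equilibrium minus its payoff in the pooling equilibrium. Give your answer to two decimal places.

Least-cost separating signal: r* solves 48.9 = 62.3 − 11.1·r*, so r* = (62.3 − 48.9)/11.1 ≈ 1.2072.
Excellent type's separating payoff: 62.3 − 1.9 × r* = 62.3 − 1.9 × (62.3 − 48.9)/11.1 = 62.3 − 25.46/11.1 ≈ 60.0063.
Pooling payoff: 0.48 × 62.3 + 0.52 × 48.9 = 55.332.
Difference: 60.0063 − 55.332 = 4.6743, i.e. 4.67 to two decimal places.
The excellent type prefers to separate.

4.67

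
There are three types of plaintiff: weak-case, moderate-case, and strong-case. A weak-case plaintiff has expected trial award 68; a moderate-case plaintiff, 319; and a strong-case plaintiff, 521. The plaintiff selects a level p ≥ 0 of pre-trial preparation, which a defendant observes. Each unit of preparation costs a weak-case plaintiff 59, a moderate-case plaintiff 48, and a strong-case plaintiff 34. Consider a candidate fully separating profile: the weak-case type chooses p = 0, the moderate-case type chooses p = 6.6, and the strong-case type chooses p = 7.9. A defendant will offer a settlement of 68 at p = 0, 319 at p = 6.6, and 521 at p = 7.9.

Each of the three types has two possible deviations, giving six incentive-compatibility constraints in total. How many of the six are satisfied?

4

Strong-case (own payoff 521 − 34×7.9 = 252.4): to p=0 gives 68 → no gain ✓; to p=6.6 gives 319 − 34×6.6 = 94.6 → no gain ✓.
Moderate-case (own payoff 319 − 48×6.6 = 2.2): to p=0 gives 68 → profitable ✗; to p=7.9 gives 521 − 48×7.9 = 141.8 → profitable ✗.
Weak-case (own payoff 68): to p=6.6 gives 319 − 59×6.6 = -70.4 → no gain ✓; to p=7.9 gives 521 − 59×7.9 = 54.9 → no gain ✓.
4 of the 6 constraints hold; not an equilibrium.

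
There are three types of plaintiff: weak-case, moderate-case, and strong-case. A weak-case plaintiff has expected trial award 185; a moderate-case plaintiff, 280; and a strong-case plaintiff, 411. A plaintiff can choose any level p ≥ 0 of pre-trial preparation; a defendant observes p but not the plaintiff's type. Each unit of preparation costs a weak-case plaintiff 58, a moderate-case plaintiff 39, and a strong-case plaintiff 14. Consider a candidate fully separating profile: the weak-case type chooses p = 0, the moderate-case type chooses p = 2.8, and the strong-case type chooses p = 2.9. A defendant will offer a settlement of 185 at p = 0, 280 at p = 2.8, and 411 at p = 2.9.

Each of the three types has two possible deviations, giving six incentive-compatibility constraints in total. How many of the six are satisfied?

Weak-case (own payoff 185): to p=2.8 gives 280 − 58×2.8 = 117.6 → no gain ✓; to p=2.9 gives 411 − 58×2.9 = 242.8 → profitable ✗.
Strong-case (own payoff 411 − 14×2.9 = 370.4): to p=0 gives 185 → no gain ✓; to p=2.8 gives 280 − 14×2.8 = 240.8 → no gain ✓.
Moderate-case (own payoff 280 − 39×2.8 = 170.8): to p=0 gives 185 → profitable ✗; to p=2.9 gives 411 − 39×2.9 = 297.9 → profitable ✗.
3 of the 6 constraints hold; not an equilibrium.

3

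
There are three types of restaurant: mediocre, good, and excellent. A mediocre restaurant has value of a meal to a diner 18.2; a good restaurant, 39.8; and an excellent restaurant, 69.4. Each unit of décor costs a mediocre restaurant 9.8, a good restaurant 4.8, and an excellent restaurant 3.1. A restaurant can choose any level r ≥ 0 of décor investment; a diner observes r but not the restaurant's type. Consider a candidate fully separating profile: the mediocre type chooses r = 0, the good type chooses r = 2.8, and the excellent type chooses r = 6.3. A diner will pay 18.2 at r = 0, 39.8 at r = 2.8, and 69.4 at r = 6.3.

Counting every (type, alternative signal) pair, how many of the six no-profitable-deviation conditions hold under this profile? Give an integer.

5

Good (own payoff 39.8 − 4.8×2.8 = 26.36): to r=0 gives 18.2 → no gain ✓; to r=6.3 gives 69.4 − 4.8×6.3 = 39.16 → profitable ✗.
Excellent (own payoff 69.4 − 3.1×6.3 = 49.87): to r=0 gives 18.2 → no gain ✓; to r=2.8 gives 39.8 − 3.1×2.8 = 31.12 → no gain ✓.
Mediocre (own payoff 18.2): to r=2.8 gives 39.8 − 9.8×2.8 = 12.36 → no gain ✓; to r=6.3 gives 69.4 − 9.8×6.3 = 7.66 → no gain ✓.
5 of the 6 constraints hold; not an equilibrium.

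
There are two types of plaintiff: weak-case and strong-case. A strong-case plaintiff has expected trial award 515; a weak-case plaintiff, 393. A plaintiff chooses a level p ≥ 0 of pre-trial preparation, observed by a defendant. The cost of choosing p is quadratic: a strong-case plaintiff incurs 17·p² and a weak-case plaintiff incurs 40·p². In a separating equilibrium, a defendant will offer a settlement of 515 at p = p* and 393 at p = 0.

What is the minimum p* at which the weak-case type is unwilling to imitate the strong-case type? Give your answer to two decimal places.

The weak-case type at p = 0 receives 393; imitating at p* yields 515 − 40·p*².
Indifference: 393 = 515 − 40·p*², so p*² = (515 − 393) / 40 = 3.05.
p* = √3.05 ≈ 1.75.

1.75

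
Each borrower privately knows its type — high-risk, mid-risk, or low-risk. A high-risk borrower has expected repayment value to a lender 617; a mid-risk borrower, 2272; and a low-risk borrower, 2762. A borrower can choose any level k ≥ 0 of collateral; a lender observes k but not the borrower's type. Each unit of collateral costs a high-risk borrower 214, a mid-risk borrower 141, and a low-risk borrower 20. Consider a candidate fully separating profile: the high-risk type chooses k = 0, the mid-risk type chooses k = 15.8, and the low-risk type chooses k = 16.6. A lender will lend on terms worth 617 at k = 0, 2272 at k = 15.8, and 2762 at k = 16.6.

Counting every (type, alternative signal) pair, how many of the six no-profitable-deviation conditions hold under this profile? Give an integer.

4

Low-risk (own payoff 2762 − 20×16.6 = 2430): to k=0 gives 617 → no gain ✓; to k=15.8 gives 2272 − 20×15.8 = 1956 → no gain ✓.
Mid-risk (own payoff 2272 − 141×15.8 = 44.2): to k=0 gives 617 → profitable ✗; to k=16.6 gives 2762 − 141×16.6 = 421.4 → profitable ✗.
High-risk (own payoff 617): to k=15.8 gives 2272 − 214×15.8 = -1109.2 → no gain ✓; to k=16.6 gives 2762 − 214×16.6 = -790.4 → no gain ✓.
4 of the 6 constraints hold; not an equilibrium.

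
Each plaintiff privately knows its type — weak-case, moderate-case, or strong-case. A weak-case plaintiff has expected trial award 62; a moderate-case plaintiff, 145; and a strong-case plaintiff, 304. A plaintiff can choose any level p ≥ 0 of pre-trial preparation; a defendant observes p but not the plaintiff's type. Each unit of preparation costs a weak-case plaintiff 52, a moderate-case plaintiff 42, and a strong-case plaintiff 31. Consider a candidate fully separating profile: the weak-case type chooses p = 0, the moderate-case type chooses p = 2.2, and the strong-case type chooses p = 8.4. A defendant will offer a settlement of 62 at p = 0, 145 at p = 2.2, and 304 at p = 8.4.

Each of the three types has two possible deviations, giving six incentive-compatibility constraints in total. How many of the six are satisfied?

Weak-case (own payoff 62): to p=2.2 gives 145 − 52×2.2 = 30.6 → no gain ✓; to p=8.4 gives 304 − 52×8.4 = -132.8 → no gain ✓.
Strong-case (own payoff 304 − 31×8.4 = 43.6): to p=0 gives 62 → profitable ✗; to p=2.2 gives 145 − 31×2.2 = 76.8 → profitable ✗.
Moderate-case (own payoff 145 − 42×2.2 = 52.6): to p=0 gives 62 → profitable ✗; to p=8.4 gives 304 − 42×8.4 = -48.8 → no gain ✓.
3 of the 6 constraints hold; not an equilibrium.

3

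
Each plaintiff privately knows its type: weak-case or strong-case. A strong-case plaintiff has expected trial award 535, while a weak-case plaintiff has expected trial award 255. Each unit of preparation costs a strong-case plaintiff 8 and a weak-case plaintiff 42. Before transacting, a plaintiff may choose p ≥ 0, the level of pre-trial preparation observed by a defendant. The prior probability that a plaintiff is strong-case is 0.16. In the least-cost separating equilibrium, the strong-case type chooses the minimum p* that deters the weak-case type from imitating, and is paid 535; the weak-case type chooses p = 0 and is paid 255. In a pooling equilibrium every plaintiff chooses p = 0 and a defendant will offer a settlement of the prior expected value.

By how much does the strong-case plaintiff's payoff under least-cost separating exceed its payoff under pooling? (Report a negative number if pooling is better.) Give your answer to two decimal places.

Least-cost separating signal: p* solves 255 = 535 − 42·p*, so p* = (535 − 255)/42 ≈ 6.6667.
Strong-case type's separating payoff: 535 − 8 × p* = 535 − 8 × (535 − 255)/42 = 535 − 2240/42 ≈ 481.6667.
Pooling payoff: 0.16 × 535 + 0.84 × 255 = 299.8.
Difference: 481.6667 − 299.8 = 181.8667, i.e. 181.87 to two decimal places.
The strong-case type prefers to separate.

181.87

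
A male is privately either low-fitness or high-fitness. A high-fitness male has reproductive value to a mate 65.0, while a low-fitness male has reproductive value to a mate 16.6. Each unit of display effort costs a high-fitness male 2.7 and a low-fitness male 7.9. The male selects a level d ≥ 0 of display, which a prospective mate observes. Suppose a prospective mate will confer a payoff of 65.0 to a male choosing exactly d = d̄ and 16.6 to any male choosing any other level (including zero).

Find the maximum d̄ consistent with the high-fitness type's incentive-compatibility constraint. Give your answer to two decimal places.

Choosing d̄ yields the high-fitness type 65.0 − 2.7·d̄; choosing zero yields 16.6.
The high-fitness type is indifferent at 65.0 − 2.7·d̄ = 16.6, i.e. d̄ = (65.0 − 16.6) / 2.7 ≈ 17.93.
For any d̄ above 17.93 the high-fitness type would rather pool at zero, so separation collapses.

17.93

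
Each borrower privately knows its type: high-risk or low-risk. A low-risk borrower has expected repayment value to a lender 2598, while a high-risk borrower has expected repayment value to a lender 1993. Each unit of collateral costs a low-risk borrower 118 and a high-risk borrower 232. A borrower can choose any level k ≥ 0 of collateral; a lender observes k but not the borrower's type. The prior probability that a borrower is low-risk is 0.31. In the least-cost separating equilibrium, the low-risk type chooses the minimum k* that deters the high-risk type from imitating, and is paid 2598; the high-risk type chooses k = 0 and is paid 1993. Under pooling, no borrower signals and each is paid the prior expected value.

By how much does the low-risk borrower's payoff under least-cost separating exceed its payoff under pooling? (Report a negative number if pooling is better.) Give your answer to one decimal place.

109.7

Least-cost separating signal: k* solves 1993 = 2598 − 232·k*, so k* = (2598 − 1993)/232 ≈ 2.6078.
Low-risk type's separating payoff: 2598 − 118 × k* = 2598 − 118 × (2598 − 1993)/232 = 2598 − 71390/232 ≈ 2290.284.
Pooling payoff: 0.31 × 2598 + 0.69 × 1993 = 2180.55.
Difference: 2290.284 − 2180.55 = 109.734, i.e. 109.7 to one decimal place.
The low-risk type prefers to separate.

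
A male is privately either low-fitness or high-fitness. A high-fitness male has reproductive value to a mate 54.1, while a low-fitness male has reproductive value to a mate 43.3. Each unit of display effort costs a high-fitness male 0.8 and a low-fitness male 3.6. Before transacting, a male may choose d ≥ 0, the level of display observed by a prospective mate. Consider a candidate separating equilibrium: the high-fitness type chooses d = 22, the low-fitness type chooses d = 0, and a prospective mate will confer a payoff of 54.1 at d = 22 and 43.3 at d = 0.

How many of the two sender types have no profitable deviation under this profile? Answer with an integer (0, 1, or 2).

Low-fitness type: stay at 0 → 43.3; mimic → 54.1 − 3.6 × 22 = -25.1. IC holds (43.3 ≥ -25.1).
High-fitness type: signal → 54.1 − 0.8 × 22 = 36.5; deviate to 0 → 43.3. IC fails (36.5 < 43.3).
1 of 2 constraints hold, so this profile is not an equilibrium.

1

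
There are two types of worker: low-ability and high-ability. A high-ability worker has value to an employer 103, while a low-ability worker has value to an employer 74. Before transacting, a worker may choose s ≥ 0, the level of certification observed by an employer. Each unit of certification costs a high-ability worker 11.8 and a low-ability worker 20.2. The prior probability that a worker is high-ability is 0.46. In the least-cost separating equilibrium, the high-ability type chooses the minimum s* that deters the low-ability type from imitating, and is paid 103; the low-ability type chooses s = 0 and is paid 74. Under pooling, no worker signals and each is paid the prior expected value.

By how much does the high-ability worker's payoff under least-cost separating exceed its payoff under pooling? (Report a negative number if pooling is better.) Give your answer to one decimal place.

-1.3

Least-cost separating signal: s* solves 74 = 103 − 20.2·s*, so s* = (103 − 74)/20.2 ≈ 1.4356.
High-ability type's separating payoff: 103 − 11.8 × s* = 103 − 11.8 × (103 − 74)/20.2 = 103 − 342.2/20.2 ≈ 86.059.
Pooling payoff: 0.46 × 103 + 0.54 × 74 = 87.34.
Difference: 86.059 − 87.34 = -1.281, i.e. -1.3 to one decimal place.
The high-ability type would prefer the pooling outcome.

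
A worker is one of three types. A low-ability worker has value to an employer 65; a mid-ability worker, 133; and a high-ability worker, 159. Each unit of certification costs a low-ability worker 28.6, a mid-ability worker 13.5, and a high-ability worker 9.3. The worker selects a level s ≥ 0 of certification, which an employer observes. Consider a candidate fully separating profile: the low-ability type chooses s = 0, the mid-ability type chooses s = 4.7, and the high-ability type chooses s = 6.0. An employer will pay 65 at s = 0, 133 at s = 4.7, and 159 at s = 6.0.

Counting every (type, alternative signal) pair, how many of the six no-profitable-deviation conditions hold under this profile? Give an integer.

5

High-ability (own payoff 159 − 9.3×6.0 = 103.2): to s=0 gives 65 → no gain ✓; to s=4.7 gives 133 − 9.3×4.7 = 89.29 → no gain ✓.
Mid-ability (own payoff 133 − 13.5×4.7 = 69.55): to s=0 gives 65 → no gain ✓; to s=6.0 gives 159 − 13.5×6.0 = 78 → profitable ✗.
Low-ability (own payoff 65): to s=4.7 gives 133 − 28.6×4.7 = -1.42 → no gain ✓; to s=6.0 gives 159 − 28.6×6.0 = -12.6 → no gain ✓.
5 of the 6 constraints hold; not an equilibrium.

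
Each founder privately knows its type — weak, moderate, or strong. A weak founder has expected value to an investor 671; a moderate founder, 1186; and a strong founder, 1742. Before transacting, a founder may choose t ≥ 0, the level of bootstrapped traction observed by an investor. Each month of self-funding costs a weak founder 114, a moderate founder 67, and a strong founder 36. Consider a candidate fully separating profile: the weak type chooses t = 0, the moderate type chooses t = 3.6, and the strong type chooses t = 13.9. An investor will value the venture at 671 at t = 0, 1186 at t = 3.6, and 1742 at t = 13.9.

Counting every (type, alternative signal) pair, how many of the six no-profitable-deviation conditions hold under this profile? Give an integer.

Weak (own payoff 671): to t=3.6 gives 1186 − 114×3.6 = 775.6 → profitable ✗; to t=13.9 gives 1742 − 114×13.9 = 157.4 → no gain ✓.
Strong (own payoff 1742 − 36×13.9 = 1241.6): to t=0 gives 671 → no gain ✓; to t=3.6 gives 1186 − 36×3.6 = 1056.4 → no gain ✓.
Moderate (own payoff 1186 − 67×3.6 = 944.8): to t=0 gives 671 → no gain ✓; to t=13.9 gives 1742 − 67×13.9 = 810.7 → no gain ✓.
5 of the 6 constraints hold; not an equilibrium.

5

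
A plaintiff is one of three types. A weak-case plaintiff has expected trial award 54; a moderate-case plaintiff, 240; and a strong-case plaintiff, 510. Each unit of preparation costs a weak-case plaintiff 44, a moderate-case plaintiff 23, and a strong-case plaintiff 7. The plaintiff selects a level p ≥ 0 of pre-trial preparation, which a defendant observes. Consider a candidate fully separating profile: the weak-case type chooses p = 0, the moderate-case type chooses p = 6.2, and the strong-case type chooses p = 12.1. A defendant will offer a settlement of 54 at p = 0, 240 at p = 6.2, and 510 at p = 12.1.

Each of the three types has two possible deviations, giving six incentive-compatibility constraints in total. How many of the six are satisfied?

Strong-case (own payoff 510 − 7×12.1 = 425.3): to p=0 gives 54 → no gain ✓; to p=6.2 gives 240 − 7×6.2 = 196.6 → no gain ✓.
Weak-case (own payoff 54): to p=6.2 gives 240 − 44×6.2 = -32.8 → no gain ✓; to p=12.1 gives 510 − 44×12.1 = -22.4 → no gain ✓.
Moderate-case (own payoff 240 − 23×6.2 = 97.4): to p=0 gives 54 → no gain ✓; to p=12.1 gives 510 − 23×12.1 = 231.7 → profitable ✗.
5 of the 6 constraints hold; not an equilibrium.

5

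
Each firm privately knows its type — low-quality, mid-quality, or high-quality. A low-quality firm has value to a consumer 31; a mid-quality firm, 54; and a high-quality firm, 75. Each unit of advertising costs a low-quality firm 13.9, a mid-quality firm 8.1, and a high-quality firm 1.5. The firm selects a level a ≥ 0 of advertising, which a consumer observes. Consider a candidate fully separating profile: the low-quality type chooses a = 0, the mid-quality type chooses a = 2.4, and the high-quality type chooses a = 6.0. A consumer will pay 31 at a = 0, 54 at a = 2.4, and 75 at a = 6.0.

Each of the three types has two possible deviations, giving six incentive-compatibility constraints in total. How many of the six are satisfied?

6

Mid-quality (own payoff 54 − 8.1×2.4 = 34.56): to a=0 gives 31 → no gain ✓; to a=6.0 gives 75 − 8.1×6.0 = 26.4 → no gain ✓.
Low-quality (own payoff 31): to a=2.4 gives 54 − 13.9×2.4 = 20.64 → no gain ✓; to a=6.0 gives 75 − 13.9×6.0 = -8.4 → no gain ✓.
High-quality (own payoff 75 − 1.5×6.0 = 66): to a=0 gives 31 → no gain ✓; to a=2.4 gives 54 − 1.5×2.4 = 50.4 → no gain ✓.
6 of the 6 constraints hold; this profile is a separating equilibrium.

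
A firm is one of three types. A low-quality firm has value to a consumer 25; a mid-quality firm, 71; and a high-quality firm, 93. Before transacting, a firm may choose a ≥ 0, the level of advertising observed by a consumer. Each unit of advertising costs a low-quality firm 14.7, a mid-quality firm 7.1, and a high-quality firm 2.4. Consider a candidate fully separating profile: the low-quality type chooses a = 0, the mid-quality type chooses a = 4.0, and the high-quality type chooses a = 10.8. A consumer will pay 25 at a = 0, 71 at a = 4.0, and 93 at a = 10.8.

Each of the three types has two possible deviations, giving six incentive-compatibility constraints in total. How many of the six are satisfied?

Mid-quality (own payoff 71 − 7.1×4.0 = 42.6): to a=0 gives 25 → no gain ✓; to a=10.8 gives 93 − 7.1×10.8 = 16.32 → no gain ✓.
High-quality (own payoff 93 − 2.4×10.8 = 67.08): to a=0 gives 25 → no gain ✓; to a=4.0 gives 71 − 2.4×4.0 = 61.4 → no gain ✓.
Low-quality (own payoff 25): to a=4.0 gives 71 − 14.7×4.0 = 12.2 → no gain ✓; to a=10.8 gives 93 − 14.7×10.8 = -65.76 → no gain ✓.
6 of the 6 constraints hold; this profile is a separating equilibrium.

6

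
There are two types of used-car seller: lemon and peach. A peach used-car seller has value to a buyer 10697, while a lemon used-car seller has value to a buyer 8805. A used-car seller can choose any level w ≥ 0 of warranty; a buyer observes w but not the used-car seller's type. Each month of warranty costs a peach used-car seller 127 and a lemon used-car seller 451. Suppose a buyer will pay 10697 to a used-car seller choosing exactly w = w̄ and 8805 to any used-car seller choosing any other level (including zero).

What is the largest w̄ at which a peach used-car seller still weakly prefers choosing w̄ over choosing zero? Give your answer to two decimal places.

14.90

Choosing w̄ yields the peach type 10697 − 127·w̄; choosing zero yields 8805.
The peach type is indifferent at 10697 − 127·w̄ = 8805, i.e. w̄ = (10697 − 8805) / 127 ≈ 14.90.
For any w̄ above 14.90 the peach type would rather pool at zero, so separation collapses.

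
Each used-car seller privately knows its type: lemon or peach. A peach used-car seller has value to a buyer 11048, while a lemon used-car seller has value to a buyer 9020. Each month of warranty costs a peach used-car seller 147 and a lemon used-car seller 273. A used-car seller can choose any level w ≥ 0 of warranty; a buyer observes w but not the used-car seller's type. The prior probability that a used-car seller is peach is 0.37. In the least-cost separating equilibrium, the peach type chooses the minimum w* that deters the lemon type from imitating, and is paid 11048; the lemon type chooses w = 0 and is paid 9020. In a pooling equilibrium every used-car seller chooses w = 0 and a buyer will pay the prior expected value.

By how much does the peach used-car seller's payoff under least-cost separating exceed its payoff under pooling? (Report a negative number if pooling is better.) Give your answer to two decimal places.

185.64

Least-cost separating signal: w* solves 9020 = 11048 − 273·w*, so w* = (11048 − 9020)/273 ≈ 7.4286.
Peach type's separating payoff: 11048 − 147 × w* = 11048 − 147 × (11048 − 9020)/273 = 11048 − 298116/273 = 9956.
Pooling payoff: 0.37 × 11048 + 0.63 × 9020 = 9770.36.
Difference: 9956 − 9770.36 = 185.64.
The peach type prefers to separate.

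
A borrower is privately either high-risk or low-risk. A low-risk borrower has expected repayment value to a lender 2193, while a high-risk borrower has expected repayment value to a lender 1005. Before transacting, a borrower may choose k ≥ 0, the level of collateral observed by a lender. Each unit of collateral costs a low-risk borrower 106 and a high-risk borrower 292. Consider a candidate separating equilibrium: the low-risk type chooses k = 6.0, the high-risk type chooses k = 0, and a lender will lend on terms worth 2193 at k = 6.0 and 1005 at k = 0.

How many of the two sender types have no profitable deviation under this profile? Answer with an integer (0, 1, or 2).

Low-risk type: signal → 2193 − 106 × 6.0 = 1557; deviate to 0 → 1005. IC holds (1557 ≥ 1005).
High-risk type: stay at 0 → 1005; mimic → 2193 − 292 × 6.0 = 441. IC holds (1005 ≥ 441).
2 of 2 constraints hold, so this is a separating equilibrium.

2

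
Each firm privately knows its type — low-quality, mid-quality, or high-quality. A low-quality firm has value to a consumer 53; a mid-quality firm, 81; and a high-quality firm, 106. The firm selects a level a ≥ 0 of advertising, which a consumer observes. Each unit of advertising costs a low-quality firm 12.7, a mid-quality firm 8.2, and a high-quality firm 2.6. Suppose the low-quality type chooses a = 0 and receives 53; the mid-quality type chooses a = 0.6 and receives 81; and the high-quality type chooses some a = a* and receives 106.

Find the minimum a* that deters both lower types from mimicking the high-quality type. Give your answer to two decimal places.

Low-quality type (on-path payoff 53) won't mimic when 53 ≥ 106 − 12.7·a*, i.e. a* ≥ 4.17.
Mid-quality type (on-path payoff 81 − 8.2×0.6 = 76.08) won't mimic when 76.08 ≥ 106 − 8.2·a*, i.e. a* ≥ 3.65.
Both must hold, so a* = max(4.17, 3.65) = 4.17. The low-quality type's constraint binds.

4.17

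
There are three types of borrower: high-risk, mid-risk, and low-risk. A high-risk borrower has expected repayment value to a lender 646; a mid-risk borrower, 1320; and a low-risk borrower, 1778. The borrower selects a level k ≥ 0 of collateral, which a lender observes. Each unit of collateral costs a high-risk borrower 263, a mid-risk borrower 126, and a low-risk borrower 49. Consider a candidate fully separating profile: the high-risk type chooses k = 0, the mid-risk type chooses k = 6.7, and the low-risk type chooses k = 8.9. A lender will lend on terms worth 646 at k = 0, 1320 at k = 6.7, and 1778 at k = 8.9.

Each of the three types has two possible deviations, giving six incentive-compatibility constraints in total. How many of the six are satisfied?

4

High-risk (own payoff 646): to k=6.7 gives 1320 − 263×6.7 = -442.1 → no gain ✓; to k=8.9 gives 1778 − 263×8.9 = -562.7 → no gain ✓.
Mid-risk (own payoff 1320 − 126×6.7 = 475.8): to k=0 gives 646 → profitable ✗; to k=8.9 gives 1778 − 126×8.9 = 656.6 → profitable ✗.
Low-risk (own payoff 1778 − 49×8.9 = 1341.9): to k=0 gives 646 → no gain ✓; to k=6.7 gives 1320 − 49×6.7 = 991.7 → no gain ✓.
4 of the 6 constraints hold; not an equilibrium.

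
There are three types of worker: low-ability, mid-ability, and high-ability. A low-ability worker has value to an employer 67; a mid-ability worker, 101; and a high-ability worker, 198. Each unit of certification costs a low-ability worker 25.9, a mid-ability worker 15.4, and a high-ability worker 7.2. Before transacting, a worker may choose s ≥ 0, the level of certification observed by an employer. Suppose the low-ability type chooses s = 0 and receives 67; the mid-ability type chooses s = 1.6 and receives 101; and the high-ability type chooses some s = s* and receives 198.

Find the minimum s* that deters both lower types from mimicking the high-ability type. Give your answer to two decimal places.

7.90

Mid-ability type (on-path payoff 101 − 15.4×1.6 = 76.36) won't mimic when 76.36 ≥ 198 − 15.4·s*, i.e. s* ≥ 7.90.
Low-ability type (on-path payoff 67) won't mimic when 67 ≥ 198 − 25.9·s*, i.e. s* ≥ 5.06.
Both must hold, so s* = max(5.06, 7.90) = 7.90. The mid-ability type's constraint binds.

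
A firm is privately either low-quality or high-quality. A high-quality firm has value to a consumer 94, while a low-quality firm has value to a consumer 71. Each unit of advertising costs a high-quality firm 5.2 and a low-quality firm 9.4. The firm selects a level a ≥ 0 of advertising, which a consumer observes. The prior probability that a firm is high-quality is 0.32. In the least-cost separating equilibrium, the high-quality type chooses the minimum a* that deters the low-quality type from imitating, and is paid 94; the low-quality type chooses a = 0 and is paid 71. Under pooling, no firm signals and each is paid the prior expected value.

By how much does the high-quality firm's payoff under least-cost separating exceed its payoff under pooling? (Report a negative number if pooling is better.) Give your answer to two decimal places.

Least-cost separating signal: a* solves 71 = 94 − 9.4·a*, so a* = (94 − 71)/9.4 ≈ 2.4468.
High-quality type's separating payoff: 94 − 5.2 × a* = 94 − 5.2 × (94 − 71)/9.4 = 94 − 119.6/9.4 ≈ 81.2766.
Pooling payoff: 0.32 × 94 + 0.68 × 71 = 78.36.
Difference: 81.2766 − 78.36 = 2.9166, i.e. 2.92 to two decimal places.
The high-quality type prefers to separate.

2.92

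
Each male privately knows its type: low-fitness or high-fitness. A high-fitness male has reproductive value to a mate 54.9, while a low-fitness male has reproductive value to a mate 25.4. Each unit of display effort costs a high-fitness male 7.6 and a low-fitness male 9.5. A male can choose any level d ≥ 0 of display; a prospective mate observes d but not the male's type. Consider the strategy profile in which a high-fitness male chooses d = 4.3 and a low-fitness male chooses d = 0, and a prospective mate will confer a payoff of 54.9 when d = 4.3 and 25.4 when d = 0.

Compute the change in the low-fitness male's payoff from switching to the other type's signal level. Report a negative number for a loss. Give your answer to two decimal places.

Playing d = 0 the low-fitness male receives 25.4.
Deviating to d = 4.3 brings payment 54.9 at cost 9.5 × 4.3 = 40.85, netting 14.05.
Gain from deviating: 14.05 − 25.4 = -11.35.
The gain is negative, so the low-fitness type's incentive-compatibility constraint is satisfied.

-11.35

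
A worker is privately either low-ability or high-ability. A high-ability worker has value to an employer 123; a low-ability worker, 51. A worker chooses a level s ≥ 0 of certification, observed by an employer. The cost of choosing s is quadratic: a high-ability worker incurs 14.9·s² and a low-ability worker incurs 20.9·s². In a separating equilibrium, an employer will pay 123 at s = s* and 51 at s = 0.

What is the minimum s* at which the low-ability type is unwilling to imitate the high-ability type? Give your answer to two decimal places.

1.86

The low-ability type at s = 0 receives 51; imitating at s* yields 123 − 20.9·s*².
Indifference: 51 = 123 − 20.9·s*², so s*² = (123 − 51) / 20.9 ≈ 3.4450.
s* = √3.4450 ≈ 1.86.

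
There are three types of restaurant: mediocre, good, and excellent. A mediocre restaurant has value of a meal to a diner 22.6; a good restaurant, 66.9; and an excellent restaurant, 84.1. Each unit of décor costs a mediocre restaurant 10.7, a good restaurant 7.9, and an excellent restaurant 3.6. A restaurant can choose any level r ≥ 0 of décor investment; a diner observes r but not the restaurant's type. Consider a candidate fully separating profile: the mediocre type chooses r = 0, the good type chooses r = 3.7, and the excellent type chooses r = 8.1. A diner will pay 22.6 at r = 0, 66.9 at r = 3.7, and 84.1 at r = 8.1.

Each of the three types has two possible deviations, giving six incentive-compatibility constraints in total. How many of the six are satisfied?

5

Mediocre (own payoff 22.6): to r=3.7 gives 66.9 − 10.7×3.7 = 27.31 → profitable ✗; to r=8.1 gives 84.1 − 10.7×8.1 = -2.57 → no gain ✓.
Excellent (own payoff 84.1 − 3.6×8.1 = 54.94): to r=0 gives 22.6 → no gain ✓; to r=3.7 gives 66.9 − 3.6×3.7 = 53.58 → no gain ✓.
Good (own payoff 66.9 − 7.9×3.7 = 37.67): to r=0 gives 22.6 → no gain ✓; to r=8.1 gives 84.1 − 7.9×8.1 = 20.11 → no gain ✓.
5 of the 6 constraints hold; not an equilibrium.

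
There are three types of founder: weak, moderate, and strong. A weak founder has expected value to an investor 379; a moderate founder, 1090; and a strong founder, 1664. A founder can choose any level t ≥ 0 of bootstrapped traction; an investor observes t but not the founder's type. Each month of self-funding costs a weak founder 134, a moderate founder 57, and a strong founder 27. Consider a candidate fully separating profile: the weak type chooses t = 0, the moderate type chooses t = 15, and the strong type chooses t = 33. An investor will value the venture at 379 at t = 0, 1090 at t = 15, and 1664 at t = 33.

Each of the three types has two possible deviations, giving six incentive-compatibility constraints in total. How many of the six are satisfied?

5

Strong (own payoff 1664 − 27×33 = 773): to t=0 gives 379 → no gain ✓; to t=15 gives 1090 − 27×15 = 685 → no gain ✓.
Weak (own payoff 379): to t=15 gives 1090 − 134×15 = -920 → no gain ✓; to t=33 gives 1664 − 134×33 = -2758 → no gain ✓.
Moderate (own payoff 1090 − 57×15 = 235): to t=0 gives 379 → profitable ✗; to t=33 gives 1664 − 57×33 = -217 → no gain ✓.
5 of the 6 constraints hold; not an equilibrium.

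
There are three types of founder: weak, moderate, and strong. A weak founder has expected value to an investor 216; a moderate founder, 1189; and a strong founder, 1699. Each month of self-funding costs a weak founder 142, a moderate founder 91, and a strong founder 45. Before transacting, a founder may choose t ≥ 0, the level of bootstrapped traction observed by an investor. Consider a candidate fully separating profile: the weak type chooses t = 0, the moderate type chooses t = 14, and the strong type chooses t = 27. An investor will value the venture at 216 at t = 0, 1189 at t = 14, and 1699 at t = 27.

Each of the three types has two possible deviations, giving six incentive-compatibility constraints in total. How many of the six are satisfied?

Weak (own payoff 216): to t=14 gives 1189 − 142×14 = -799 → no gain ✓; to t=27 gives 1699 − 142×27 = -2135 → no gain ✓.
Strong (own payoff 1699 − 45×27 = 484): to t=0 gives 216 → no gain ✓; to t=14 gives 1189 − 45×14 = 559 → profitable ✗.
Moderate (own payoff 1189 − 91×14 = -85): to t=0 gives 216 → profitable ✗; to t=27 gives 1699 − 91×27 = -758 → no gain ✓.
4 of the 6 constraints hold; not an equilibrium.

4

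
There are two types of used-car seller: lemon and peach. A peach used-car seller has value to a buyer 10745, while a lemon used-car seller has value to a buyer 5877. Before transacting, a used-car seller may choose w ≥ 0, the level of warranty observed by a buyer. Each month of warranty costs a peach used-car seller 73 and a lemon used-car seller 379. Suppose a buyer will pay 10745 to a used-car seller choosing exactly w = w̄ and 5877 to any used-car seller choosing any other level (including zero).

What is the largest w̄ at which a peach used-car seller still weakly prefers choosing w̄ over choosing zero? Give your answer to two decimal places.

66.68

Choosing w̄ yields the peach type 10745 − 73·w̄; choosing zero yields 5877.
The peach type is indifferent at 10745 − 73·w̄ = 5877, i.e. w̄ = (10745 − 5877) / 73 ≈ 66.68.
For any w̄ above 66.68 the peach type would rather pool at zero, so separation collapses.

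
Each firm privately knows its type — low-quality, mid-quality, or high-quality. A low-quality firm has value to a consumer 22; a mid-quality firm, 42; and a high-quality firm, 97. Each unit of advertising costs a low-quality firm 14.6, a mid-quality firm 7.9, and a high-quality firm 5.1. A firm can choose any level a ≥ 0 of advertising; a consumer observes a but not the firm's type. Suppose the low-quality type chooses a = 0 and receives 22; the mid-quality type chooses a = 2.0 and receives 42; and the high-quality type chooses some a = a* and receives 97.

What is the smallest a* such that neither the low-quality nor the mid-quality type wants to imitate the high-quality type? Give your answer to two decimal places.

Low-quality type (on-path payoff 22) won't mimic when 22 ≥ 97 − 14.6·a*, i.e. a* ≥ 5.14.
Mid-quality type (on-path payoff 42 − 7.9×2.0 = 26.2) won't mimic when 26.2 ≥ 97 − 7.9·a*, i.e. a* ≥ 8.96.
Both must hold, so a* = max(5.14, 8.96) = 8.96. The mid-quality type's constraint binds.

8.96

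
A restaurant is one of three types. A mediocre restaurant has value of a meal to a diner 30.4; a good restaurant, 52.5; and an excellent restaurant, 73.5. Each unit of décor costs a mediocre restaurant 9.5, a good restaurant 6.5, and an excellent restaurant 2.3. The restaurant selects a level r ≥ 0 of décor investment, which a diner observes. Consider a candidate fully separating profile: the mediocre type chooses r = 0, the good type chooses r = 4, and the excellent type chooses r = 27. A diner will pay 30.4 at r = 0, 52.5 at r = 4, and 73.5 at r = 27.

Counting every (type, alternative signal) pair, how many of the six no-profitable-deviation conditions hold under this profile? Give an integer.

3

Excellent (own payoff 73.5 − 2.3×27 = 11.4): to r=0 gives 30.4 → profitable ✗; to r=4 gives 52.5 − 2.3×4 = 43.3 → profitable ✗.
Good (own payoff 52.5 − 6.5×4 = 26.5): to r=0 gives 30.4 → profitable ✗; to r=27 gives 73.5 − 6.5×27 = -102 → no gain ✓.
Mediocre (own payoff 30.4): to r=4 gives 52.5 − 9.5×4 = 14.5 → no gain ✓; to r=27 gives 73.5 − 9.5×27 = -183 → no gain ✓.
3 of the 6 constraints hold; not an equilibrium.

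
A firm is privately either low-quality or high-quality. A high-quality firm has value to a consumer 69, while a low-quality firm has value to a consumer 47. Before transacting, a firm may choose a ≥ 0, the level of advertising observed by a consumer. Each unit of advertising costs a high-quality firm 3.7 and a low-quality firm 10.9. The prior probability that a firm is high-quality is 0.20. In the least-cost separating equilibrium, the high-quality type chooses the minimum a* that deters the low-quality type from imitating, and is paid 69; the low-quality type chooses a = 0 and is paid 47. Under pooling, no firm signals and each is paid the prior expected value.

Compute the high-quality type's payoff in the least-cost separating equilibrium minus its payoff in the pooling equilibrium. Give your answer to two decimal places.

Least-cost separating signal: a* solves 47 = 69 − 10.9·a*, so a* = (69 − 47)/10.9 ≈ 2.0183.
High-quality type's separating payoff: 69 − 3.7 × a* = 69 − 3.7 × (69 − 47)/10.9 = 69 − 81.4/10.9 ≈ 61.5321.
Pooling payoff: 0.20 × 69 + 0.80 × 47 = 51.4.
Difference: 61.5321 − 51.4 = 10.1321, i.e. 10.13 to two decimal places.
The high-quality type prefers to separate.

10.13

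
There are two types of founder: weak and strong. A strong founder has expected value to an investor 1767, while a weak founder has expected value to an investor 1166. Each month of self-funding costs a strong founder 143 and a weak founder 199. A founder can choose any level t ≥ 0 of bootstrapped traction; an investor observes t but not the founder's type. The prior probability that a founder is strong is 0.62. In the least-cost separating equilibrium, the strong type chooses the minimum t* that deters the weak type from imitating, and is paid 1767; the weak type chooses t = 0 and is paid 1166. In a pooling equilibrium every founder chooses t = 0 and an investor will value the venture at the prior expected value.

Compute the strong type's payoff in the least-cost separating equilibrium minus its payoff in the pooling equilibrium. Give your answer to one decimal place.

Least-cost separating signal: t* solves 1166 = 1767 − 199·t*, so t* = (1767 − 1166)/199 ≈ 3.0201.
Strong type's separating payoff: 1767 − 143 × t* = 1767 − 143 × (1767 − 1166)/199 = 1767 − 85943/199 ≈ 1335.126.
Pooling payoff: 0.62 × 1767 + 0.38 × 1166 = 1538.62.
Difference: 1335.126 − 1538.62 = -203.494, i.e. -203.5 to one decimal place.
The strong type would prefer the pooling outcome.

-203.5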